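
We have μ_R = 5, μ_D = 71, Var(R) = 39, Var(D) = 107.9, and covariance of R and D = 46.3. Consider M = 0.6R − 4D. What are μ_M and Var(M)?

μ_M = -281, Var(M) = 1518.2

μ_M = 0.6·μ_R + (-4)·μ_D = 0.6·5 + (-4)·71 = -281.
Var(M) = a²·Var(R) + b²·Var(D) + 2ab·covariance of R and D with a = 0.6, b = -4.
= 0.6²·39 + (-4)²·107.9 + 2·0.6·(-4)·46.3
= 14.04 + 1726.4 + (-222.24) = 1518.2.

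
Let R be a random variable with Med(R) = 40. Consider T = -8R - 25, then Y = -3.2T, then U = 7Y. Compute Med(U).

Med(T) = (-8)·40 + (-25) = -345.
Med(Y) = (-3.2)·(-345) = 1104.
Med(U) = 7·1104 = 7728.

Med(U) = 7728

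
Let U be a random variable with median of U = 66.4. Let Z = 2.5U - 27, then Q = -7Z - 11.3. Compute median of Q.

median of Q = -984.3

median of Z = 2.5·66.4 + (-27) = 139.
median of Q = (-7)·139 + (-11.3) = -984.3.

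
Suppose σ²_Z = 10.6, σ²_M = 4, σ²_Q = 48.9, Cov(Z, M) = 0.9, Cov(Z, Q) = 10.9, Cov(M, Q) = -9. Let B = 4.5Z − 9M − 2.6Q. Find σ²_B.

σ²_B = a²·σ²_Z + b²·σ²_M + c²·σ²_Q + 2ab·Cov(Z, M) + 2ac·Cov(Z, Q) + 2bc·Cov(M, Q), with a = 4.5, b = -9, c = -2.6.
= 214.65 + 324 + 330.564 + (-72.9) + (-255.06) + (-421.2)
= 120.054.

σ²_B = 120.054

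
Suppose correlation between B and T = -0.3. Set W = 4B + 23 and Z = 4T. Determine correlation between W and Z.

Linear rescalings preserve correlation up to sign; here the slopes 4 and 4 have the same sign, so correlation between W and Z = correlation between B and T = -0.3.

correlation between W and Z = -0.3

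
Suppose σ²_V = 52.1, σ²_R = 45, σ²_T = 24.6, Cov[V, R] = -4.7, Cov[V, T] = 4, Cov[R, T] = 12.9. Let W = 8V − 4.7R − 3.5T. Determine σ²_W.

σ²_W = 5183.65

σ²_W = a²·σ²_V + b²·σ²_R + c²·σ²_T + 2ab·Cov[V, R] + 2ac·Cov[V, T] + 2bc·Cov[R, T], with a = 8, b = -4.7, c = -3.5.
= 3334.4 + 994.05 + 301.35 + 353.44 + (-224) + 424.41
= 5183.65.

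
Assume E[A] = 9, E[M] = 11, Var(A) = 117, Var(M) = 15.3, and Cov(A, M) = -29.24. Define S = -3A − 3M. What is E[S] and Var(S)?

E[S] = (-3)·E[A] + (-3)·E[M] = (-3)·9 + (-3)·11 = -60.
Var(S) = a²·Var(A) + b²·Var(M) + 2ab·Cov(A, M) with a = -3, b = -3.
= (-3)²·117 + (-3)²·15.3 + 2·(-3)·(-3)·(-29.24)
= 1053 + 137.7 + (-526.32) = 664.38.

E[S] = -60, Var(S) = 664.38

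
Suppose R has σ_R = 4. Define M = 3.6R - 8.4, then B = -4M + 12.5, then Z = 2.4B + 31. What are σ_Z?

σ_M = |3.6|·4 = 14.4.
σ_B = |-4|·14.4 = 57.6.
σ_Z = |2.4|·57.6 = 138.24.

σ_Z = 138.24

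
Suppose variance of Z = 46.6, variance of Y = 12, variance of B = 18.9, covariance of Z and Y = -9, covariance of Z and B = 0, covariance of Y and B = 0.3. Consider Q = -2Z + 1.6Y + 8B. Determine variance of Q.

variance of Q = a²·variance of Z + b²·variance of Y + c²·variance of B + 2ab·covariance of Z and Y + 2ac·covariance of Z and B + 2bc·covariance of Y and B, with a = -2, b = 1.6, c = 8.
= 186.4 + 30.72 + 1209.6 + 57.6 + 0 + 7.68
= 1492.

variance of Q = 1492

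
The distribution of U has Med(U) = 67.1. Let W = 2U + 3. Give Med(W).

Med(W) = 137.2

A linear map preserves order up to sign, so Med(W) = a·Med(U) + b = 2·67.1 + 3 = 137.2.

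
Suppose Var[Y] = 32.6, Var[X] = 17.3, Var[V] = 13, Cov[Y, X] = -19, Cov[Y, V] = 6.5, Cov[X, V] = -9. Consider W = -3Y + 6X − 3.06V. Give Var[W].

Var[W] = 2171.7468

Var[W] = a²·Var[Y] + b²·Var[X] + c²·Var[V] + 2ab·Cov[Y, X] + 2ac·Cov[Y, V] + 2bc·Cov[X, V], with a = -3, b = 6, c = -3.06.
= 293.4 + 622.8 + 121.7268 + 684 + 119.34 + 330.48
= 2171.7468.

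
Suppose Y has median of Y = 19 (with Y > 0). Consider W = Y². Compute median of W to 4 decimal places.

Y² is monotone on this domain, so median of W = square(19) = 361.

median of W = 361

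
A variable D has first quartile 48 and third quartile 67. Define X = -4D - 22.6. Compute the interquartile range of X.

IQR of D = Q3 − Q1 = 67 − 48 = 19.
Under X = aD + b, IQR(X) = |a|·IQR(D) = |-4|·19 = 76 (shifts cancel; spread scales by |a|).

IQR(X) = 76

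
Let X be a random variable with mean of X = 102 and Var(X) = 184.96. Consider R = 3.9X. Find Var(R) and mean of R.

Var(R) = 2813.2416, mean of R = 397.8

R = 3.9X is linear with a = 3.9, b = 0.
Var(R) = a²·Var(X) = 3.9²·184.96 = 2813.2416.
mean of R = a·mean of X + b = 3.9·102 = 397.8.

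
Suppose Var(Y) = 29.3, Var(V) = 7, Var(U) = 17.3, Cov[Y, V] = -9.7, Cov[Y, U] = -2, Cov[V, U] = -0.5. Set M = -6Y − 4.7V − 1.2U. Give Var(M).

Var(M) = a²·Var(Y) + b²·Var(V) + c²·Var(U) + 2ab·Cov[Y, V] + 2ac·Cov[Y, U] + 2bc·Cov[V, U], with a = -6, b = -4.7, c = -1.2.
= 1054.8 + 154.63 + 24.912 + (-547.08) + (-28.8) + (-5.64)
= 652.822.

Var(M) = 652.822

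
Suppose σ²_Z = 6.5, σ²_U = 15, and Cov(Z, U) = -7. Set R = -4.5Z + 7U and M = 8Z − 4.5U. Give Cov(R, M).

Cov(R, M) = -1240.25

By bilinearity, Cov(R, M) = ac·σ²_Z + bd·σ²_U + (ad+bc)·Cov(Z, U), with a=-4.5, b=7, c=8, d=-4.5.
ac·σ²_Z = (-4.5)·8·6.5 = -234
bd·σ²_U = 7·(-4.5)·15 = -472.5
(ad+bc)·Cov(Z, U) = (76.25)·(-7) = -533.75
Cov(R, M) = -234 + (-472.5) + (-533.75) = -1240.25.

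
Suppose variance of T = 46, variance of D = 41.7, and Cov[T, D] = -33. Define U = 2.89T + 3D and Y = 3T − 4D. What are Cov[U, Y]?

Cov[U, Y] = -17.1

By bilinearity, Cov[U, Y] = ac·variance of T + bd·variance of D + (ad+bc)·Cov[T, D], with a=2.89, b=3, c=3, d=-4.
ac·variance of T = 2.89·3·46 = 398.82
bd·variance of D = 3·(-4)·41.7 = -500.4
(ad+bc)·Cov[T, D] = (-2.56)·(-33) = 84.48
Cov[U, Y] = 398.82 + (-500.4) + 84.48 = -17.1.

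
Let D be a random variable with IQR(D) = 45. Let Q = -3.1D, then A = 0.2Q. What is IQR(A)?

IQR(Q) = |-3.1|·45 = 139.5.
IQR(A) = |0.2|·139.5 = 27.9.

IQR(A) = 27.9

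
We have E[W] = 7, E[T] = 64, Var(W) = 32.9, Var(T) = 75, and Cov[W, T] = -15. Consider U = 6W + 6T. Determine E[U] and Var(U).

E[U] = 426, Var(U) = 2804.4

E[U] = 6·E[W] + 6·E[T] = 6·7 + 6·64 = 426.
Var(U) = a²·Var(W) + b²·Var(T) + 2ab·Cov[W, T] with a = 6, b = 6.
= 6²·32.9 + 6²·75 + 2·6·6·(-15)
= 1184.4 + 2700 + (-1080) = 2804.4.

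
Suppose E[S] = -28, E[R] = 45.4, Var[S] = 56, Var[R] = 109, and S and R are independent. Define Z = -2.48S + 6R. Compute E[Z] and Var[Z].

E[Z] = (-2.48)·E[S] + 6·E[R] = (-2.48)·(-28) + 6·45.4 = 341.84.
Var[Z] = a²·Var[S] + b²·Var[R] + 2ab·covariance of S and R with a = -2.48, b = 6.
Independence gives covariance of S and R = 0.
= (-2.48)²·56 + 6²·109 + 2·(-2.48)·6·0
= 344.4224 + 3924 + 0 = 4268.4224.

E[Z] = 341.84, Var[Z] = 4268.4224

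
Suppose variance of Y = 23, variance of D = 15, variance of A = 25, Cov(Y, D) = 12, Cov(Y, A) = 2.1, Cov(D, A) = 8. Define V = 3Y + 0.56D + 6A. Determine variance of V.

variance of V = 1281.384

variance of V = a²·variance of Y + b²·variance of D + c²·variance of A + 2ab·Cov(Y, D) + 2ac·Cov(Y, A) + 2bc·Cov(D, A), with a = 3, b = 0.56, c = 6.
= 207 + 4.704 + 900 + 40.32 + 75.6 + 53.76
= 1281.384.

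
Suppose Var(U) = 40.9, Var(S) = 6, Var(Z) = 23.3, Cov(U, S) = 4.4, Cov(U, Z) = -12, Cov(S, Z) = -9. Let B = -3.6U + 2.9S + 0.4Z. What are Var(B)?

Var(B) = a²·Var(U) + b²·Var(S) + c²·Var(Z) + 2ab·Cov(U, S) + 2ac·Cov(U, Z) + 2bc·Cov(S, Z), with a = -3.6, b = 2.9, c = 0.4.
= 530.064 + 50.46 + 3.728 + (-91.872) + 34.56 + (-20.88)
= 506.06.

Var(B) = 506.06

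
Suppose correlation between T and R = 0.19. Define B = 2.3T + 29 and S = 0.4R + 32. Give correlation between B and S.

correlation between B and S = 0.19

Linear rescalings preserve correlation up to sign; here the slopes 2.3 and 0.4 have the same sign, so correlation between B and S = correlation between T and R = 0.19.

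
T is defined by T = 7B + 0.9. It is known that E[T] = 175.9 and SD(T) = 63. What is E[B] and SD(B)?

From T = 7B + 0.9: E[T] = a·E[B] + b, so E[B] = (E[T] − b)/a = (175.9 − 0.9)/7 = 25.
SD(T) = |a|·SD(B), so SD(B) = 63/|7| = 9.

E[B] = 25, SD(B) = 9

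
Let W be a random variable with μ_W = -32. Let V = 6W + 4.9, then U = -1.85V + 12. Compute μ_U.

μ_V = 6·(-32) + 4.9 = -187.1.
μ_U = (-1.85)·(-187.1) + 12 = 358.135.

μ_U = 358.135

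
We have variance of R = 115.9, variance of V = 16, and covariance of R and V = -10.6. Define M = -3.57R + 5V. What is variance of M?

variance of M = a²·variance of R + b²·variance of V + 2ab·covariance of R and V with a = -3.57, b = 5.
= (-3.57)²·115.9 + 5²·16 + 2·(-3.57)·5·(-10.6)
= 1477.13391 + 400 + 378.42 = 2255.55391.

variance of M = 2255.55391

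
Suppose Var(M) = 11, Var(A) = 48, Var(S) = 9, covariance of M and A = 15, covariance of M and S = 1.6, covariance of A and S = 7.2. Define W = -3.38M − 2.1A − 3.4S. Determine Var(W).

Var(W) = 793.9188

Var(W) = a²·Var(M) + b²·Var(A) + c²·Var(S) + 2ab·covariance of M and A + 2ac·covariance of M and S + 2bc·covariance of A and S, with a = -3.38, b = -2.1, c = -3.4.
= 125.6684 + 211.68 + 104.04 + 212.94 + 36.7744 + 102.816
= 793.9188.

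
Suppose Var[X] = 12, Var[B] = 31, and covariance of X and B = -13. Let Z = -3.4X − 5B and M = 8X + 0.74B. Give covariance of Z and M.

By bilinearity, covariance of Z and M = ac·Var[X] + bd·Var[B] + (ad+bc)·covariance of X and B, with a=-3.4, b=-5, c=8, d=0.74.
ac·Var[X] = (-3.4)·8·12 = -326.4
bd·Var[B] = (-5)·0.74·31 = -114.7
(ad+bc)·covariance of X and B = (-42.516)·(-13) = 552.708
covariance of Z and M = -326.4 + (-114.7) + 552.708 = 111.608.

covariance of Z and M = 111.608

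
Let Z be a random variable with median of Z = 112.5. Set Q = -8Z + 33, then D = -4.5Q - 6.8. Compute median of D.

median of D = 3894.7

median of Q = (-8)·112.5 + 33 = -867.
median of D = (-4.5)·(-867) + (-6.8) = 3894.7.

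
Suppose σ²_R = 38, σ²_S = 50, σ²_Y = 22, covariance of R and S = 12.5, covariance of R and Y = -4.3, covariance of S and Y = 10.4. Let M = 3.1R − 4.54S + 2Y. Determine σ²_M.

σ²_M = a²·σ²_R + b²·σ²_S + c²·σ²_Y + 2ab·covariance of R and S + 2ac·covariance of R and Y + 2bc·covariance of S and Y, with a = 3.1, b = -4.54, c = 2.
= 365.18 + 1030.58 + 88 + (-351.85) + (-53.32) + (-188.864)
= 889.726.

σ²_M = 889.726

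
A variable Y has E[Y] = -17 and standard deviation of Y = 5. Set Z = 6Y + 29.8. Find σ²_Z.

Z = 6Y + 29.8 is linear with a = 6, b = 29.8.
σ²_Y = 5² = 25.
σ²_Z = a²·σ²_Y = 6²·25 = 900 (the additive constant 29.8 does not affect variance).

σ²_Z = 900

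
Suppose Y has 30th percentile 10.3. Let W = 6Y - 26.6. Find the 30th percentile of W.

30th percentile of W = 35.2

Since a = 6 > 0 the transformation is increasing, so the 30th percentile of W = a·(P_{30} of Y) + b = 6·10.3 + (-26.6) = 35.2.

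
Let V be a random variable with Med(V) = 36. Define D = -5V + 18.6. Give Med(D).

Med(D) = -161.4

A linear map preserves order up to sign, so Med(D) = a·Med(V) + b = (-5)·36 + 18.6 = -161.4.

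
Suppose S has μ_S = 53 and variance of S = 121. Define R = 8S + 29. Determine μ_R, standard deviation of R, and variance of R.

R = 8S + 29 is linear with a = 8, b = 29.
μ_R = a·μ_S + b = 8·53 + 29 = 453.
standard deviation of S = √121 = 11.
standard deviation of R = |a|·standard deviation of S = |8|·11 = 88.
variance of R = a²·variance of S = 8²·121 = 7744 (the additive constant 29 does not affect variance).

μ_R = 453, standard deviation of R = 88, variance of R = 7744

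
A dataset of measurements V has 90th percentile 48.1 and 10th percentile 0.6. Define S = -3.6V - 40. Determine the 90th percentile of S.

90th percentile of S = -42.16

Since a = -3.6 < 0 the transformation is decreasing, reversing order: the 90th percentile of S corresponds to the 10th percentile of V.
So P_{90}(S) = a·P_{10}(V) + b = (-3.6)·0.6 + (-40) = -42.16.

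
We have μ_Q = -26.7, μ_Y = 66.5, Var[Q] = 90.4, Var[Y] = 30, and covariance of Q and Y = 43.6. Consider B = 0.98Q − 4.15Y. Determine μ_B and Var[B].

μ_B = -302.141, Var[B] = 248.85276

μ_B = 0.98·μ_Q + (-4.15)·μ_Y = 0.98·(-26.7) + (-4.15)·66.5 = -302.141.
Var[B] = a²·Var[Q] + b²·Var[Y] + 2ab·covariance of Q and Y with a = 0.98, b = -4.15.
= 0.98²·90.4 + (-4.15)²·30 + 2·0.98·(-4.15)·43.6
= 86.82016 + 516.675 + (-354.6424) = 248.85276.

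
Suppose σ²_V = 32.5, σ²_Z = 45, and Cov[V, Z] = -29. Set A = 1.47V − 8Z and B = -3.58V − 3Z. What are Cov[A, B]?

By bilinearity, Cov[A, B] = ac·σ²_V + bd·σ²_Z + (ad+bc)·Cov[V, Z], with a=1.47, b=-8, c=-3.58, d=-3.
ac·σ²_V = 1.47·(-3.58)·32.5 = -171.0345
bd·σ²_Z = (-8)·(-3)·45 = 1080
(ad+bc)·Cov[V, Z] = (24.23)·(-29) = -702.67
Cov[A, B] = -171.0345 + 1080 + (-702.67) = 206.2955.

Cov[A, B] = 206.2955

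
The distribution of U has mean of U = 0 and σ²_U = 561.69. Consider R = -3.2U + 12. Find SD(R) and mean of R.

R = -3.2U + 12 is linear with a = -3.2, b = 12.
SD(U) = √561.69 = 23.7.
SD(R) = |a|·SD(U) = |-3.2|·23.7 = 75.84.
mean of R = a·mean of U + b = (-3.2)·0 + 12 = 12.

SD(R) = 75.84, mean of R = 12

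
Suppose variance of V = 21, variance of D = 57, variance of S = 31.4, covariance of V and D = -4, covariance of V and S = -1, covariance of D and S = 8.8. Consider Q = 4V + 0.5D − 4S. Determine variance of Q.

variance of Q = 833.45

variance of Q = a²·variance of V + b²·variance of D + c²·variance of S + 2ab·covariance of V and D + 2ac·covariance of V and S + 2bc·covariance of D and S, with a = 4, b = 0.5, c = -4.
= 336 + 14.25 + 502.4 + (-16) + 32 + (-35.2)
= 833.45.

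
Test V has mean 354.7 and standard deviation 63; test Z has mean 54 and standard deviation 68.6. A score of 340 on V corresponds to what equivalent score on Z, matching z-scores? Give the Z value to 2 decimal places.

z = (340 − 354.7)/63 ≈ -0.2333.
Z = 54 + z·68.6 = 54 + (340 − 354.7)·68.6/63 ≈ 37.99.

Z = 37.99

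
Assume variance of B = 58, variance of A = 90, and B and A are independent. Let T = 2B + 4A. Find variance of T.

variance of T = 1672

variance of T = a²·variance of B + b²·variance of A + 2ab·Cov(B, A) with a = 2, b = 4.
Independence gives Cov(B, A) = 0.
= 2²·58 + 4²·90 + 2·2·4·0
= 232 + 1440 + 0 = 1672.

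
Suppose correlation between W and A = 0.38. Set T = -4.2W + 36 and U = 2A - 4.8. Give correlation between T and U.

correlation between T and U = -0.38

Linear rescalings preserve |correlation|; the slopes -4.2 and 2 have opposite signs, so the correlation flips sign: correlation between T and U = −correlation between W and A = -0.38.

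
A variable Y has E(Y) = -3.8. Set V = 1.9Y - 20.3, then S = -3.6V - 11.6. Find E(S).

E(V) = 1.9·(-3.8) + (-20.3) = -27.52.
E(S) = (-3.6)·(-27.52) + (-11.6) = 87.472.

E(S) = 87.472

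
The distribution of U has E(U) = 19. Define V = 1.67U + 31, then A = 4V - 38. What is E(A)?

E(V) = 1.67·19 + 31 = 62.73.
E(A) = 4·62.73 + (-38) = 212.92.

E(A) = 212.92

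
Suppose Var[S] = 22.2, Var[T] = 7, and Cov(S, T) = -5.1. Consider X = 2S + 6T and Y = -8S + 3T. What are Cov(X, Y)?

By bilinearity, Cov(X, Y) = ac·Var[S] + bd·Var[T] + (ad+bc)·Cov(S, T), with a=2, b=6, c=-8, d=3.
ac·Var[S] = 2·(-8)·22.2 = -355.2
bd·Var[T] = 6·3·7 = 126
(ad+bc)·Cov(S, T) = (-42)·(-5.1) = 214.2
Cov(X, Y) = -355.2 + 126 + 214.2 = -15.

Cov(X, Y) = -15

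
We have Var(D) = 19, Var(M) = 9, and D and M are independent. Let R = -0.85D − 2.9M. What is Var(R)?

Var(R) = 89.4175

Var(R) = a²·Var(D) + b²·Var(M) + 2ab·Cov[D, M] with a = -0.85, b = -2.9.
Independence gives Cov[D, M] = 0.
= (-0.85)²·19 + (-2.9)²·9 + 2·(-0.85)·(-2.9)·0
= 13.7275 + 75.69 + 0 = 89.4175.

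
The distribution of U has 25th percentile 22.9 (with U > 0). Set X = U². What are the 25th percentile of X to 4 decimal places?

U² is increasing, so P_{25}(X) = g(P_{25}(U)) = 524.41.

25th percentile of X = 524.41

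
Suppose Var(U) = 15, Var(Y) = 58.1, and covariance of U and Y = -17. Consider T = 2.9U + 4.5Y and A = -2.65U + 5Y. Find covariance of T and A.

covariance of T and A = 1148.2

By bilinearity, covariance of T and A = ac·Var(U) + bd·Var(Y) + (ad+bc)·covariance of U and Y, with a=2.9, b=4.5, c=-2.65, d=5.
ac·Var(U) = 2.9·(-2.65)·15 = -115.275
bd·Var(Y) = 4.5·5·58.1 = 1307.25
(ad+bc)·covariance of U and Y = (2.575)·(-17) = -43.775
covariance of T and A = -115.275 + 1307.25 + (-43.775) = 1148.2.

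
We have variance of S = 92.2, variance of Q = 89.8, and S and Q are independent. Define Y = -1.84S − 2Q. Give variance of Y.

variance of Y = a²·variance of S + b²·variance of Q + 2ab·Cov[S, Q] with a = -1.84, b = -2.
Independence gives Cov[S, Q] = 0.
= (-1.84)²·92.2 + (-2)²·89.8 + 2·(-1.84)·(-2)·0
= 312.15232 + 359.2 + 0 = 671.35232.

variance of Y = 671.35232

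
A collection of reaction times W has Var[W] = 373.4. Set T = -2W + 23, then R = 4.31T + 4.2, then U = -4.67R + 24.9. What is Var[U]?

Var[T] = (-2)²·373.4 = 1493.6.
Var[R] = 4.31²·1493.6 = 27745.26296.
Var[U] = (-4.67)²·27745.26296 = 605093.665368344.

Var[U] = 605093.665368344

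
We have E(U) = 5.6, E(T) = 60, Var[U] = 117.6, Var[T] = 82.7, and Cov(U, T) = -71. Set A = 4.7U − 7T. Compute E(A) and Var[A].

E(A) = -393.68, Var[A] = 11321.884

E(A) = 4.7·E(U) + (-7)·E(T) = 4.7·5.6 + (-7)·60 = -393.68.
Var[A] = a²·Var[U] + b²·Var[T] + 2ab·Cov(U, T) with a = 4.7, b = -7.
= 4.7²·117.6 + (-7)²·82.7 + 2·4.7·(-7)·(-71)
= 2597.784 + 4052.3 + 4671.8 = 11321.884.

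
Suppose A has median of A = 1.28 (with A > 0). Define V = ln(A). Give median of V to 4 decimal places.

ln(A) is monotone on this domain, so median of V = ln(1.28) ≈ 0.2469.

median of V = 0.2469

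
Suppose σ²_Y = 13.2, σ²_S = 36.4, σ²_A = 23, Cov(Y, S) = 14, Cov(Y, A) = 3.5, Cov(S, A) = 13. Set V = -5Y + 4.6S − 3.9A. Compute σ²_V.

σ²_V = 476.114

σ²_V = a²·σ²_Y + b²·σ²_S + c²·σ²_A + 2ab·Cov(Y, S) + 2ac·Cov(Y, A) + 2bc·Cov(S, A), with a = -5, b = 4.6, c = -3.9.
= 330 + 770.224 + 349.83 + (-644) + 136.5 + (-466.44)
= 476.114.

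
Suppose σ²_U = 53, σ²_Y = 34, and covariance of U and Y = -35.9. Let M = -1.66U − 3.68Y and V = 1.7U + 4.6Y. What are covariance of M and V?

covariance of M and V = -226.3952

By bilinearity, covariance of M and V = ac·σ²_U + bd·σ²_Y + (ad+bc)·covariance of U and Y, with a=-1.66, b=-3.68, c=1.7, d=4.6.
ac·σ²_U = (-1.66)·1.7·53 = -149.566
bd·σ²_Y = (-3.68)·4.6·34 = -575.552
(ad+bc)·covariance of U and Y = (-13.892)·(-35.9) = 498.7228
covariance of M and V = -149.566 + (-575.552) + 498.7228 = -226.3952.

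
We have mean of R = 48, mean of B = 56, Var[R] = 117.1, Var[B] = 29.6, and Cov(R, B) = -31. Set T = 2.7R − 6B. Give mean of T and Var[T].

mean of T = -206.4, Var[T] = 2923.659

mean of T = 2.7·mean of R + (-6)·mean of B = 2.7·48 + (-6)·56 = -206.4.
Var[T] = a²·Var[R] + b²·Var[B] + 2ab·Cov(R, B) with a = 2.7, b = -6.
= 2.7²·117.1 + (-6)²·29.6 + 2·2.7·(-6)·(-31)
= 853.659 + 1065.6 + 1004.4 = 2923.659.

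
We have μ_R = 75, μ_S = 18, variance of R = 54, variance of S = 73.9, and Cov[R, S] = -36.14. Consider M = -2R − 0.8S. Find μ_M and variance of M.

μ_M = -164.4, variance of M = 147.648

μ_M = (-2)·μ_R + (-0.8)·μ_S = (-2)·75 + (-0.8)·18 = -164.4.
variance of M = a²·variance of R + b²·variance of S + 2ab·Cov[R, S] with a = -2, b = -0.8.
= (-2)²·54 + (-0.8)²·73.9 + 2·(-2)·(-0.8)·(-36.14)
= 216 + 47.296 + (-115.648) = 147.648.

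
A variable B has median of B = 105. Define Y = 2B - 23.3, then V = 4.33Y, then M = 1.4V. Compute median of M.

median of Y = 2·105 + (-23.3) = 186.7.
median of V = 4.33·186.7 = 808.411.
median of M = 1.4·808.411 = 1131.7754.

median of M = 1131.7754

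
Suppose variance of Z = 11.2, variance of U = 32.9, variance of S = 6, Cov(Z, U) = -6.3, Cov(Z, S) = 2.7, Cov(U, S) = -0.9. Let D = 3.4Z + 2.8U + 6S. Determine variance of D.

variance of D = 563.376

variance of D = a²·variance of Z + b²·variance of U + c²·variance of S + 2ab·Cov(Z, U) + 2ac·Cov(Z, S) + 2bc·Cov(U, S), with a = 3.4, b = 2.8, c = 6.
= 129.472 + 257.936 + 216 + (-119.952) + 110.16 + (-30.24)
= 563.376.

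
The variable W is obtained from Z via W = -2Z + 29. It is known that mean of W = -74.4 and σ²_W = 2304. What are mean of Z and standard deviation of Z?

From W = -2Z + 29: mean of W = a·mean of Z + b, so mean of Z = (mean of W − b)/a = (-74.4 − 29)/(-2) = 51.7.
standard deviation of W = √2304 = 48.
standard deviation of W = |a|·standard deviation of Z, so standard deviation of Z = 48/|-2| = 24.

mean of Z = 51.7, standard deviation of Z = 24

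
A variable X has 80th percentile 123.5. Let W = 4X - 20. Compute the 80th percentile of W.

Since a = 4 > 0 the transformation is increasing, so the 80th percentile of W = a·(P_{80} of X) + b = 4·123.5 + (-20) = 474.

80th percentile of W = 474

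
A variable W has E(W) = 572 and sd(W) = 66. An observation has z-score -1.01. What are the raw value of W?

W = 505.34

W = E(W) + z·sd(W) = 572 + (-1.01)·66 = 505.34.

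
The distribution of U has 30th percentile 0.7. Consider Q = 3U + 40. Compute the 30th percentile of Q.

30th percentile of Q = 42.1

Since a = 3 > 0 the transformation is increasing, so the 30th percentile of Q = a·(P_{30} of U) + b = 3·0.7 + 40 = 42.1.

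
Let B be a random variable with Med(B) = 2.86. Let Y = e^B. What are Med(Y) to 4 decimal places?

e^B is monotone on this domain, so Med(Y) = exp(2.86) ≈ 17.4615.

Med(Y) = 17.4615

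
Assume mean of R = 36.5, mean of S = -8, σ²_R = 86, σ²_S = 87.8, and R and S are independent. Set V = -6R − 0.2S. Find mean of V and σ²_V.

mean of V = (-6)·mean of R + (-0.2)·mean of S = (-6)·36.5 + (-0.2)·(-8) = -217.4.
σ²_V = a²·σ²_R + b²·σ²_S + 2ab·covariance of R and S with a = -6, b = -0.2.
Independence gives covariance of R and S = 0.
= (-6)²·86 + (-0.2)²·87.8 + 2·(-6)·(-0.2)·0
= 3096 + 3.512 + 0 = 3099.512.

mean of V = -217.4, σ²_V = 3099.512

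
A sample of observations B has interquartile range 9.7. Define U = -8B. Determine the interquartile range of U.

IQR(U) = 77.6

Under U = aB + b, IQR(U) = |a|·IQR(B) = |-8|·9.7 = 77.6 (shifts cancel; spread scales by |a|).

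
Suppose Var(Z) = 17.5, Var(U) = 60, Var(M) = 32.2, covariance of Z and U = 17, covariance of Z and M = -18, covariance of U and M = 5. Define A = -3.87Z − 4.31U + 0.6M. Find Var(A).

Var(A) = a²·Var(Z) + b²·Var(U) + c²·Var(M) + 2ab·covariance of Z and U + 2ac·covariance of Z and M + 2bc·covariance of U and M, with a = -3.87, b = -4.31, c = 0.6.
= 262.09575 + 1114.566 + 11.592 + 567.1098 + 83.592 + (-25.86)
= 2013.09555.

Var(A) = 2013.09555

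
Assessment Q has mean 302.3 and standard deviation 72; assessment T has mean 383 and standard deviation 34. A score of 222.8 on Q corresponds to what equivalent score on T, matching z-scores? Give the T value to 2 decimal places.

z = (222.8 − 302.3)/72 ≈ -1.1042.
T = 383 + z·34 = 383 + (222.8 − 302.3)·34/72 ≈ 345.46.

T = 345.46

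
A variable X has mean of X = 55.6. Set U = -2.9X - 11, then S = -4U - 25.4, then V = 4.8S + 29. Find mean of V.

mean of U = (-2.9)·55.6 + (-11) = -172.24.
mean of S = (-4)·(-172.24) + (-25.4) = 663.56.
mean of V = 4.8·663.56 + 29 = 3214.088.

mean of V = 3214.088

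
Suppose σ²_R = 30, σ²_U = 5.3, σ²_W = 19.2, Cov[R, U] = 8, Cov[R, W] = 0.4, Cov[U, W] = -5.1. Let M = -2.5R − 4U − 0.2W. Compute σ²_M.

σ²_M = 425.308

σ²_M = a²·σ²_R + b²·σ²_U + c²·σ²_W + 2ab·Cov[R, U] + 2ac·Cov[R, W] + 2bc·Cov[U, W], with a = -2.5, b = -4, c = -0.2.
= 187.5 + 84.8 + 0.768 + 160 + 0.4 + (-8.16)
= 425.308.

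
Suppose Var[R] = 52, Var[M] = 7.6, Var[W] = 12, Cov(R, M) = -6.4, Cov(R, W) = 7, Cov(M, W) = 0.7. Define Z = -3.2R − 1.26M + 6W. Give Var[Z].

Var[Z] = a²·Var[R] + b²·Var[M] + c²·Var[W] + 2ab·Cov(R, M) + 2ac·Cov(R, W) + 2bc·Cov(M, W), with a = -3.2, b = -1.26, c = 6.
= 532.48 + 12.06576 + 432 + (-51.6096) + (-268.8) + (-10.584)
= 645.55216.

Var[Z] = 645.55216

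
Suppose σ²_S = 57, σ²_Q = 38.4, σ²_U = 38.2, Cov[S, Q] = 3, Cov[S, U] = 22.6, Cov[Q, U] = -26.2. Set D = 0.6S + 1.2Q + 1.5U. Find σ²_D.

σ²_D = 112.446

σ²_D = a²·σ²_S + b²·σ²_Q + c²·σ²_U + 2ab·Cov[S, Q] + 2ac·Cov[S, U] + 2bc·Cov[Q, U], with a = 0.6, b = 1.2, c = 1.5.
= 20.52 + 55.296 + 85.95 + 4.32 + 40.68 + (-94.32)
= 112.446.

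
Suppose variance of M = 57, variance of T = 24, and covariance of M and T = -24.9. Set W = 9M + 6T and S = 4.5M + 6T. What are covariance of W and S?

covariance of W and S = 1155.6

By bilinearity, covariance of W and S = ac·variance of M + bd·variance of T + (ad+bc)·covariance of M and T, with a=9, b=6, c=4.5, d=6.
ac·variance of M = 9·4.5·57 = 2308.5
bd·variance of T = 6·6·24 = 864
(ad+bc)·covariance of M and T = (81)·(-24.9) = -2016.9
covariance of W and S = 2308.5 + 864 + (-2016.9) = 1155.6.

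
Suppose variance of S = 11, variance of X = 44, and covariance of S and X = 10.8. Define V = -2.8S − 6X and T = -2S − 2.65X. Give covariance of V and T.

By bilinearity, covariance of V and T = ac·variance of S + bd·variance of X + (ad+bc)·covariance of S and X, with a=-2.8, b=-6, c=-2, d=-2.65.
ac·variance of S = (-2.8)·(-2)·11 = 61.6
bd·variance of X = (-6)·(-2.65)·44 = 699.6
(ad+bc)·covariance of S and X = (19.42)·10.8 = 209.736
covariance of V and T = 61.6 + 699.6 + 209.736 = 970.936.

covariance of V and T = 970.936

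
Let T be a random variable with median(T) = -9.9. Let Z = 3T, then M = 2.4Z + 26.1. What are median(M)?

median(Z) = 3·(-9.9) = -29.7.
median(M) = 2.4·(-29.7) + 26.1 = -45.18.

median(M) = -45.18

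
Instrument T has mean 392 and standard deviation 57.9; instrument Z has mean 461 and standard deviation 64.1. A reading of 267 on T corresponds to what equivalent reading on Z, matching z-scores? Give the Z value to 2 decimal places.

Z = 322.61

z = (267 − 392)/57.9 ≈ -2.1589.
Z = 461 + z·64.1 = 461 + (267 − 392)·64.1/57.9 ≈ 322.61.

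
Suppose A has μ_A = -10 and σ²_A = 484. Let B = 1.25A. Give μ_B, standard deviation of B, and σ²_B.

μ_B = -12.5, standard deviation of B = 27.5, σ²_B = 756.25

B = 1.25A is linear with a = 1.25, b = 0.
μ_B = a·μ_A + b = 1.25·(-10) = -12.5.
standard deviation of A = √484 = 22.
standard deviation of B = |a|·standard deviation of A = |1.25|·22 = 27.5.
σ²_B = a²·σ²_A = 1.25²·484 = 756.25.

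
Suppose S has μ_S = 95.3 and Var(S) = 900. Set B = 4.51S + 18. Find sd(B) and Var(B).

sd(B) = 135.3, Var(B) = 18306.09

B = 4.51S + 18 is linear with a = 4.51, b = 18.
sd(S) = √900 = 30.
sd(B) = |a|·sd(S) = |4.51|·30 = 135.3.
Var(B) = a²·Var(S) = 4.51²·900 = 18306.09 (the additive constant 18 does not affect variance).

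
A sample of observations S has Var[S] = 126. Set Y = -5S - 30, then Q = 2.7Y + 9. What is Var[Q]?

Var[Y] = (-5)²·126 = 3150.
Var[Q] = 2.7²·3150 = 22963.5.

Var[Q] = 22963.5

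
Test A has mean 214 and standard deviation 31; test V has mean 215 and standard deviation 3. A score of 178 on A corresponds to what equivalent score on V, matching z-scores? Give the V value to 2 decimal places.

z = (178 − 214)/31 ≈ -1.1613.
V = 215 + z·3 = 215 + (178 − 214)·3/31 ≈ 211.52.

V = 211.52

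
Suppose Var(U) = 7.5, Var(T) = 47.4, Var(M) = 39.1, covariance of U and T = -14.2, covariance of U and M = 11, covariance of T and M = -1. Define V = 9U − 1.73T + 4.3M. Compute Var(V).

Var(V) = a²·Var(U) + b²·Var(T) + c²·Var(M) + 2ab·covariance of U and T + 2ac·covariance of U and M + 2bc·covariance of T and M, with a = 9, b = -1.73, c = 4.3.
= 607.5 + 141.86346 + 722.959 + 442.188 + 851.4 + 14.878
= 2780.78846.

Var(V) = 2780.78846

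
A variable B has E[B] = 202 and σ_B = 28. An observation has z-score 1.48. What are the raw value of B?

B = E[B] + z·σ_B = 202 + 1.48·28 = 243.44.

B = 243.44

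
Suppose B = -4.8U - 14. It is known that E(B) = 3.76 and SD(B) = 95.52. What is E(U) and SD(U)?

E(U) = -3.7, SD(U) = 19.9

From B = -4.8U - 14: E(B) = a·E(U) + b, so E(U) = (E(B) − b)/a = (3.76 − (-14))/(-4.8) = -3.7.
SD(B) = |a|·SD(U), so SD(U) = 95.52/|-4.8| = 19.9.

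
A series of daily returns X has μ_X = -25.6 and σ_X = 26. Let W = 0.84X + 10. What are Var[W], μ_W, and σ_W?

W = 0.84X + 10 is linear with a = 0.84, b = 10.
Var[X] = 26² = 676.
Var[W] = a²·Var[X] = 0.84²·676 = 476.9856 (the additive constant 10 does not affect variance).
μ_W = a·μ_X + b = 0.84·(-25.6) + 10 = -11.504.
σ_W = |a|·σ_X = |0.84|·26 = 21.84.

Var[W] = 476.9856, μ_W = -11.504, σ_W = 21.84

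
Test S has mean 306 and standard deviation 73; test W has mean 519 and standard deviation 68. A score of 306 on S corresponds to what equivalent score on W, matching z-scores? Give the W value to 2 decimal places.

z = (306 − 306)/73 = 0.
W = 519 + z·68 = 519 + (306 − 306)·68/73 = 519.00.

W = 519.00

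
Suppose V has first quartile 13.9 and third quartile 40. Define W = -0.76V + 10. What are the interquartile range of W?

IQR(W) = 19.836

IQR of V = Q3 − Q1 = 40 − 13.9 = 26.1.
Under W = aV + b, IQR(W) = |a|·IQR(V) = |-0.76|·26.1 = 19.836 (shifts cancel; spread scales by |a|).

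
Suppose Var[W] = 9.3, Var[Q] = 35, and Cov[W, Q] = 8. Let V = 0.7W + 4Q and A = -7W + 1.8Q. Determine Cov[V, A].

By bilinearity, Cov[V, A] = ac·Var[W] + bd·Var[Q] + (ad+bc)·Cov[W, Q], with a=0.7, b=4, c=-7, d=1.8.
ac·Var[W] = 0.7·(-7)·9.3 = -45.57
bd·Var[Q] = 4·1.8·35 = 252
(ad+bc)·Cov[W, Q] = (-26.74)·8 = -213.92
Cov[V, A] = -45.57 + 252 + (-213.92) = -7.49.

Cov[V, A] = -7.49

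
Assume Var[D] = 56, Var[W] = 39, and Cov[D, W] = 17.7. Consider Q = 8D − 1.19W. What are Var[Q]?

Var[Q] = 3302.2199

Var[Q] = a²·Var[D] + b²·Var[W] + 2ab·Cov[D, W] with a = 8, b = -1.19.
= 8²·56 + (-1.19)²·39 + 2·8·(-1.19)·17.7
= 3584 + 55.2279 + (-337.008) = 3302.2199.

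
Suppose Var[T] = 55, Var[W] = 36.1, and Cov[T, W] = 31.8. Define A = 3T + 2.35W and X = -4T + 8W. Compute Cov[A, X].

Cov[A, X] = 482.96

By bilinearity, Cov[A, X] = ac·Var[T] + bd·Var[W] + (ad+bc)·Cov[T, W], with a=3, b=2.35, c=-4, d=8.
ac·Var[T] = 3·(-4)·55 = -660
bd·Var[W] = 2.35·8·36.1 = 678.68
(ad+bc)·Cov[T, W] = (14.6)·31.8 = 464.28
Cov[A, X] = -660 + 678.68 + 464.28 = 482.96.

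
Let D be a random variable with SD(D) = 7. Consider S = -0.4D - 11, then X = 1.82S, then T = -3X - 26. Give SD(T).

SD(S) = |-0.4|·7 = 2.8.
SD(X) = |1.82|·2.8 = 5.096.
SD(T) = |-3|·5.096 = 15.288.

SD(T) = 15.288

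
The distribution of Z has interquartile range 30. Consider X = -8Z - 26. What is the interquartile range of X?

Under X = aZ + b, IQR(X) = |a|·IQR(Z) = |-8|·30 = 240 (shifts cancel; spread scales by |a|).

IQR(X) = 240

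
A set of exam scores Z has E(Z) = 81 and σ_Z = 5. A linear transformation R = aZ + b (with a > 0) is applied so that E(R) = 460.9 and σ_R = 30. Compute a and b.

σ_R = a·σ_Z (a > 0), so a = 30/5 = 6.
E(R) = a·E(Z) + b, so b = 460.9 − 6·81 = -25.1.

a = 6, b = -25.1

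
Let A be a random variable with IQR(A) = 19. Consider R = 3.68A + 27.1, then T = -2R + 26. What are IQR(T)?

IQR(T) = 139.84

IQR(R) = |3.68|·19 = 69.92.
IQR(T) = |-2|·69.92 = 139.84.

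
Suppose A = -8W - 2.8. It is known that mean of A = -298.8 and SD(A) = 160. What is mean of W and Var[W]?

mean of W = 37, Var[W] = 400

From A = -8W - 2.8: mean of A = a·mean of W + b, so mean of W = (mean of A − b)/a = (-298.8 − (-2.8))/(-8) = 37.
Var[A] = 160² = 25600.
Var[A] = a²·Var[W], so Var[W] = 25600/(-8)² = 400.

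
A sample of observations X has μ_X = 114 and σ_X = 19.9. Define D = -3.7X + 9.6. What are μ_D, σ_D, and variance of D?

D = -3.7X + 9.6 is linear with a = -3.7, b = 9.6.
μ_D = a·μ_X + b = (-3.7)·114 + 9.6 = -412.2.
σ_D = |a|·σ_X = |-3.7|·19.9 = 73.63.
variance of X = 19.9² = 396.01.
variance of D = a²·variance of X = (-3.7)²·396.01 = 5421.3769 (the additive constant 9.6 does not affect variance).

μ_D = -412.2, σ_D = 73.63, variance of D = 5421.3769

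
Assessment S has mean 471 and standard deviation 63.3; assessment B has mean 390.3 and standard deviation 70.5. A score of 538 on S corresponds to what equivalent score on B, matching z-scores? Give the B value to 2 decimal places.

z = (538 − 471)/63.3 ≈ 1.0585.
B = 390.3 + z·70.5 = 390.3 + (538 − 471)·70.5/63.3 ≈ 464.92.

B = 464.92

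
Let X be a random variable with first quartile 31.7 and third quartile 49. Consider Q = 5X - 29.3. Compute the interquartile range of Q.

IQR of X = Q3 − Q1 = 49 − 31.7 = 17.3.
Under Q = aX + b, IQR(Q) = |a|·IQR(X) = |5|·17.3 = 86.5 (shifts cancel; spread scales by |a|).

IQR(Q) = 86.5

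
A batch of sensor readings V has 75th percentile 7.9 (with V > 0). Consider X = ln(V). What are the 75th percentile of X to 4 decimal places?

75th percentile of X = 2.0669

ln(V) is increasing, so P_{75}(X) = g(P_{75}(V)) ≈ 2.0669.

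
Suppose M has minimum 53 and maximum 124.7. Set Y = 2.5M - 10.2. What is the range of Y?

Range(Y) = 179.25

Range of M = 124.7 − 53 = 71.7.
Range(Y) = |a|·Range(M) = |2.5|·71.7 = 179.25.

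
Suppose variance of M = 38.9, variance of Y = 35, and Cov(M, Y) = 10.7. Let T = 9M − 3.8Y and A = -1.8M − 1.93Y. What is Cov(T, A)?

By bilinearity, Cov(T, A) = ac·variance of M + bd·variance of Y + (ad+bc)·Cov(M, Y), with a=9, b=-3.8, c=-1.8, d=-1.93.
ac·variance of M = 9·(-1.8)·38.9 = -630.18
bd·variance of Y = (-3.8)·(-1.93)·35 = 256.69
(ad+bc)·Cov(M, Y) = (-10.53)·10.7 = -112.671
Cov(T, A) = -630.18 + 256.69 + (-112.671) = -486.161.

Cov(T, A) = -486.161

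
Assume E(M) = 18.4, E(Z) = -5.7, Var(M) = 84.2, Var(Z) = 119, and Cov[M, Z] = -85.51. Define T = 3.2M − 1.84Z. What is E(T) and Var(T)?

E(T) = 3.2·E(M) + (-1.84)·E(Z) = 3.2·18.4 + (-1.84)·(-5.7) = 69.368.
Var(T) = a²·Var(M) + b²·Var(Z) + 2ab·Cov[M, Z] with a = 3.2, b = -1.84.
= 3.2²·84.2 + (-1.84)²·119 + 2·3.2·(-1.84)·(-85.51)
= 862.208 + 402.8864 + 1006.96576 = 2272.06016.

E(T) = 69.368, Var(T) = 2272.06016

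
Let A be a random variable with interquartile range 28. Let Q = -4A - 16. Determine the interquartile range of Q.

Under Q = aA + b, IQR(Q) = |a|·IQR(A) = |-4|·28 = 112 (shifts cancel; spread scales by |a|).

IQR(Q) = 112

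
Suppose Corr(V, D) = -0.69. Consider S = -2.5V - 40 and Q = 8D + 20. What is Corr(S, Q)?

Linear rescalings preserve |correlation|; the slopes -2.5 and 8 have opposite signs, so the correlation flips sign: Corr(S, Q) = −Corr(V, D) = 0.69.

Corr(S, Q) = 0.69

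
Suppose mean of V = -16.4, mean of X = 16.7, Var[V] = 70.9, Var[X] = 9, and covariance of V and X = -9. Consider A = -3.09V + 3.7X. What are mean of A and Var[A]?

mean of A = 112.466, Var[A] = 1005.96429

mean of A = (-3.09)·mean of V + 3.7·mean of X = (-3.09)·(-16.4) + 3.7·16.7 = 112.466.
Var[A] = a²·Var[V] + b²·Var[X] + 2ab·covariance of V and X with a = -3.09, b = 3.7.
= (-3.09)²·70.9 + 3.7²·9 + 2·(-3.09)·3.7·(-9)
= 676.96029 + 123.21 + 205.794 = 1005.96429.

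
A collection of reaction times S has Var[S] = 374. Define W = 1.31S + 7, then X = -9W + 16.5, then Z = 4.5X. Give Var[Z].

Var[W] = 1.31²·374 = 641.8214.
Var[X] = (-9)²·641.8214 = 51987.5334.
Var[Z] = 4.5²·51987.5334 = 1052747.55135.

Var[Z] = 1052747.55135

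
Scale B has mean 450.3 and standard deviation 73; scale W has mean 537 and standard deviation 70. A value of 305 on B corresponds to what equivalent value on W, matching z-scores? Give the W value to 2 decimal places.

W = 397.67

z = (305 − 450.3)/73 ≈ -1.9904.
W = 537 + z·70 = 537 + (305 − 450.3)·70/73 ≈ 397.67.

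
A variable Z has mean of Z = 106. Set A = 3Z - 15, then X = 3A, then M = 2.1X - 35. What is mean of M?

mean of A = 3·106 + (-15) = 303.
mean of X = 3·303 = 909.
mean of M = 2.1·909 + (-35) = 1873.9.

mean of M = 1873.9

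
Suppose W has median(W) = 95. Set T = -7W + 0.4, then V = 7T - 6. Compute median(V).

median(T) = (-7)·95 + 0.4 = -664.6.
median(V) = 7·(-664.6) + (-6) = -4658.2.

median(V) = -4658.2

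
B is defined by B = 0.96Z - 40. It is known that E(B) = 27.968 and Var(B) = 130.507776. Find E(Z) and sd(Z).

E(Z) = 70.8, sd(Z) = 11.9

From B = 0.96Z - 40: E(B) = a·E(Z) + b, so E(Z) = (E(B) − b)/a = (27.968 − (-40))/0.96 = 70.8.
sd(B) = √130.507776 = 11.424.
sd(B) = |a|·sd(Z), so sd(Z) = 11.424/|0.96| = 11.9.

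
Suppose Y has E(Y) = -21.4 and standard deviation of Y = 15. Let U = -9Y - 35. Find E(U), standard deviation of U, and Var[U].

E(U) = 157.6, standard deviation of U = 135, Var[U] = 18225

U = -9Y - 35 is linear with a = -9, b = -35.
E(U) = a·E(Y) + b = (-9)·(-21.4) + (-35) = 157.6.
standard deviation of U = |a|·standard deviation of Y = |-9|·15 = 135.
Var[Y] = 15² = 225.
Var[U] = a²·Var[Y] = (-9)²·225 = 18225 (the additive constant -35 does not affect variance).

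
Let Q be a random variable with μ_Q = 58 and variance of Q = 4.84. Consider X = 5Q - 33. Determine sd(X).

X = 5Q - 33 is linear with a = 5, b = -33.
sd(Q) = √4.84 = 2.2.
sd(X) = |a|·sd(Q) = |5|·2.2 = 11.

sd(X) = 11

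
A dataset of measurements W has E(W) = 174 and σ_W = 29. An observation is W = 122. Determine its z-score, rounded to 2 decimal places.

z = -1.79

z = (W − E(W)) / σ_W = (122 − 174) / 29 ≈ -1.79.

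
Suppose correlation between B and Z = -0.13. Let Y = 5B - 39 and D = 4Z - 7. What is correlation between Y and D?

correlation between Y and D = -0.13

Linear rescalings preserve correlation up to sign; here the slopes 5 and 4 have the same sign, so correlation between Y and D = correlation between B and Z = -0.13.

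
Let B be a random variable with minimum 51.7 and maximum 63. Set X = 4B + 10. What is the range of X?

Range(X) = 45.2

Range of B = 63 − 51.7 = 11.3.
Range(X) = |a|·Range(B) = |4|·11.3 = 45.2.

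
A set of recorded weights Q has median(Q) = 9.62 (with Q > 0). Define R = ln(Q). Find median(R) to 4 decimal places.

ln(Q) is monotone on this domain, so median(R) = ln(9.62) ≈ 2.2638.

median(R) = 2.2638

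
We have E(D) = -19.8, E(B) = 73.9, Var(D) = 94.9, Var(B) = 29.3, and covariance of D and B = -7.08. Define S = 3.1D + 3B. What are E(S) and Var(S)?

E(S) = 3.1·E(D) + 3·E(B) = 3.1·(-19.8) + 3·73.9 = 160.32.
Var(S) = a²·Var(D) + b²·Var(B) + 2ab·covariance of D and B with a = 3.1, b = 3.
= 3.1²·94.9 + 3²·29.3 + 2·3.1·3·(-7.08)
= 911.989 + 263.7 + (-131.688) = 1044.001.

E(S) = 160.32, Var(S) = 1044.001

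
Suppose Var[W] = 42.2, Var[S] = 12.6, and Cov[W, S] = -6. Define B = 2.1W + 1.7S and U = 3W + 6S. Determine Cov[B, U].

By bilinearity, Cov[B, U] = ac·Var[W] + bd·Var[S] + (ad+bc)·Cov[W, S], with a=2.1, b=1.7, c=3, d=6.
ac·Var[W] = 2.1·3·42.2 = 265.86
bd·Var[S] = 1.7·6·12.6 = 128.52
(ad+bc)·Cov[W, S] = (17.7)·(-6) = -106.2
Cov[B, U] = 265.86 + 128.52 + (-106.2) = 288.18.

Cov[B, U] = 288.18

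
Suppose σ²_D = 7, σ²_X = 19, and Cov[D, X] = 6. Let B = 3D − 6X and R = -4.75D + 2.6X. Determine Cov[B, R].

Cov[B, R] = -178.35

By bilinearity, Cov[B, R] = ac·σ²_D + bd·σ²_X + (ad+bc)·Cov[D, X], with a=3, b=-6, c=-4.75, d=2.6.
ac·σ²_D = 3·(-4.75)·7 = -99.75
bd·σ²_X = (-6)·2.6·19 = -296.4
(ad+bc)·Cov[D, X] = (36.3)·6 = 217.8
Cov[B, R] = -99.75 + (-296.4) + 217.8 = -178.35.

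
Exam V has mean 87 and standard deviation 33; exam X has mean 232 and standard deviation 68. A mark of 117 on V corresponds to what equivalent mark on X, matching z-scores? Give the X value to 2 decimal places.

z = (117 − 87)/33 ≈ 0.9091.
X = 232 + z·68 = 232 + (117 − 87)·68/33 ≈ 293.82.

X = 293.82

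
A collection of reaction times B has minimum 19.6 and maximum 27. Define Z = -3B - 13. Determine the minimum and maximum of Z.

a = -3 < 0, so order reverses: min(Z) = a·max(B)+b = (-3)·27 + (-13) = -94; max(Z) = a·min(B)+b = (-3)·19.6 + (-13) = -71.8.

min(Z) = -94, max(Z) = -71.8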